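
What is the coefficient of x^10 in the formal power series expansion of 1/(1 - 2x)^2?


The general identity 1/(1 - c x)^r = sum_{k>=0} c^k C(k + r - 1, r - 1) x^k follows by substituting y = c x into 1/(1 - y)^r = sum_{k>=0} C(k + r - 1, r - 1) y^k.
For c = 2, r = 2, k = 10:
2^10 * C(11, 1) = 1024 * 11 = 11264.

11264


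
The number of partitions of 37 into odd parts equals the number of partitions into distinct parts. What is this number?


Computing partitions of 37 into odd parts (1, 3, 5, ...):
Using the generating function prod_{k>=0} 1/(1-x^(2k+1)),
the count is 760

760


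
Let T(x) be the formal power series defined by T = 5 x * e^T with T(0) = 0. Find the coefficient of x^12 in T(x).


Apply the Lagrange inversion formula: if T = 5 x * phi(T) with phi(t) = e^t, then
[x^n] T = 5^n * (1/n) [t^(n-1)] phi(t)^n = 5^n * (1/n) [t^(n-1)] e^(n t) = 5^n * (1/n) * n^(n-1) / (n-1)! = 5^n * n^(n-1) / n!.
When c = 1 this is the Cayley count of rooted labeled trees on n vertices, divided by n!.
For n = 12: 5^12 * 12^11 / 12! = 244140625 * 743008370688/479001600 = 29160000000000/77.

29160000000000/77


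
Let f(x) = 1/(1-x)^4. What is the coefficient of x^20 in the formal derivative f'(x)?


Differentiate: d/dx [ 1/(1-x)^r ] = r / (1-x)^(r+1).
Here r = 4, so f'(x) = 4 / (1-x)^5.
The expansion of 1/(1-x)^(r+1) has coefficient of x^n equal to C(n+r, r).
So the coefficient of x^20 in f'(x) is
4 * C(24, 4) = 4 * 10626 = 42504

42504


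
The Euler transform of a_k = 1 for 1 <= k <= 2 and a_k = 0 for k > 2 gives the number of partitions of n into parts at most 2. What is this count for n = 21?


Partitions of 21 into parts at most 2:
Using generating function (1-x)^(-1)(1-x^2)^(-1),
the coefficient of x^21 = 11

11


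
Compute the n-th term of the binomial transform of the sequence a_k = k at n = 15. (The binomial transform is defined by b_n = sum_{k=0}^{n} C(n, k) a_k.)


With a_k = k, b_n = sum_{k=0}^{n} C(n, k) k. Using k * C(n, k) = n * C(n-1, k-1) gives b_n = n * sum_{k>=1} C(n-1, k-1) = n * 2^(n-1).
For n = 15: 15 * 2^14 = 15 * 16384 = 245760.

245760


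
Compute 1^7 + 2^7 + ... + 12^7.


This power sum has a closed form given by Faulhaber's formula
sum_{k=1}^{m} k^p = (1 / (p + 1)) * sum_{j=0}^{p} C(p + 1, j) B_j m^(p + 1 - j),
but for small m direct computation is fastest:
1 + 128 + 2187 + 16384 + 78125 + 279936 + 823543 + 2097152 + 4782969 + 10000000 + 19487171 + 35831808 = 73399404.

73399404


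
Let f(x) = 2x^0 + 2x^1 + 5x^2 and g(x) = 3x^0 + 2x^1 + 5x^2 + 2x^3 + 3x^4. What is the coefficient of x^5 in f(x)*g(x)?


Cauchy product at x^5:
2*3 + 5*2
= 16

16


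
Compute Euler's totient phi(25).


phi(n) counts integers in [1, n] coprime to n. Using the multiplicative formula phi(n) = n * prod_{p | n} (1 - 1/p):
25 = 5^2, so
phi(25) = 25 * (1 - 1/5) = 20.

20


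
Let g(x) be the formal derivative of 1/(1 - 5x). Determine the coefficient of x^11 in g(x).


Differentiate termwise: d/dx sum_{k>=0} 5^k x^k = sum_{k>=1} k 5^k x^(k-1) = sum_{j>=0} (j+1) 5^(j+1) x^j.
Equivalently, d/dx [1/(1 - 5x)] = 5/(1 - 5x)^2.
For j = 11: 12 * 5^12 = 12 * 244140625 = 2929687500.

2929687500


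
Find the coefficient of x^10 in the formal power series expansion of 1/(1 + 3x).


Write 1/(1 + c x) = 1/(1 - (-c) x) and apply the geometric-series identity
1/(1 - y) = sum_{k>=0} y^k to get 1/(1 + c x) = sum_{k>=0} (-c)^k x^k.
So the coefficient of x^k is (-c)^k = (-1)^k * c^k.
Here c = 3 and k = 10:
(-3)^10 = 1 * 59049 = 59049

59049


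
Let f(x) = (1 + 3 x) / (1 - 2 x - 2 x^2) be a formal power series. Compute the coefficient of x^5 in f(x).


Write f(x) = sum_{k>=0} a_k x^k. Multiplying both sides by 1 - 2 x - 2 x^2 gives
(1 - 2 x - 2 x^2) sum_{k>=0} a_k x^k = 1 + 3 x.
Matching coefficients:
 x^0: a_0 = 1
 x^1: a_1 - 2 a_0 = 3  =>  a_1 = 2*1 + 3 = 5
 x^k (k >= 2): a_k = 2 a_{k-1} + 2 a_{k-2}.
Iterating: a_2 = 12, a_3 = 34, a_4 = 92, a_5 = 252.
So the coefficient of x^5 is 252.

252


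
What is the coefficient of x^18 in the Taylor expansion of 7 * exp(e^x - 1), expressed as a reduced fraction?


exp(e^x - 1) = sum_{k>=0} Bell_k x^k / k!, where Bell_k is the k-th Bell number.
So the coefficient of x^18 is 7 * Bell_18 / 18!.
Computing: Bell_18 = 682076806159 and 18! = 6402373705728000, giving
7 * 682076806159/6402373705728000 = 97439543737/130660687872000.

97439543737/130660687872000


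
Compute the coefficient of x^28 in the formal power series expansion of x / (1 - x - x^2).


Let f(x) = sum_{k>=0} a_k x^k. Multiplying f(x) * (1 - x - x^2) = x and matching coefficients gives a_0 = 0, a_1 = 1, and a_k = a_{k-1} + a_{k-2} for k >= 2. These are the Fibonacci numbers F_k.
Iterating from F_0 = 0, F_1 = 1:
F_0=0, F_1=1, F_2=1, F_3=2, F_4=3, F_5=5, F_6=8, F_7=13, F_8=21, F_9=34, ...
F_28 = 317811.

317811


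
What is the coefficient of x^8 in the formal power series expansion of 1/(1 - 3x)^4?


The general identity 1/(1 - c x)^r = sum_{k>=0} c^k C(k + r - 1, r - 1) x^k follows by substituting y = c x into 1/(1 - y)^r = sum_{k>=0} C(k + r - 1, r - 1) y^k.
For c = 3, r = 4, k = 8:
3^8 * C(11, 3) = 6561 * 165 = 1082565.

1082565


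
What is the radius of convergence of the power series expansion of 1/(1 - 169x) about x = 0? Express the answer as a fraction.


Expanding 1/(1 - 169x) = sum_{k>=0} 169^k x^k, the series converges when |169x| < 1, i.e., |x| < 1/169.
So the radius of convergence is 1/169 = 1/169.

1/169


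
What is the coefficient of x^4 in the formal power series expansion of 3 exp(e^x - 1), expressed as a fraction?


exp(e^x - 1) is the exponential generating function for the Bell numbers Bell_k: exp(e^x - 1) = sum_{k>=0} Bell_k x^k / k!.
So the coefficient of x^4 in 3 exp(e^x - 1) is 3 Bell_4 / 4!.
Computing: Bell_4 = 15 and 4! = 24, giving
3 * 15/24 = 15/8.

15/8


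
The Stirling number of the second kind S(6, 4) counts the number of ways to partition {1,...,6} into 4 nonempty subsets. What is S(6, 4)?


Using the explicit formula S(n,k) = (1/k!) sum_{j=0}^{k} (-1)^(k-j) C(k,j) j^n:
S(6, 4) = 65
Equivalently, S(n,k) is n! times the coefficient of x^n in the EGF (e^x - 1)^k / k!.

65


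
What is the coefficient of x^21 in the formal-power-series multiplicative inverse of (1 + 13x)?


The inverse is 1/(1 + 13x). Apply the geometric identity 1/(1 - y) = sum_{k>=0} y^k with y = -13x:
1/(1 + 13x) = sum_{k>=0} (-13)^k x^k.
So the coefficient of x^21 is (-13)^21 = -247064529073450392704413.

-247064529073450392704413


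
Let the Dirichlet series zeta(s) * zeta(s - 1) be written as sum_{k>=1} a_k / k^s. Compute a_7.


Convolution gives a_k = sum_{d | k} d * 1 = sum_{d | k} d = sigma(k), the sum of positive divisors of k.
For k = 7, the divisors are 1, 7, so
sigma(7) = 1 + 7 = 8.

8


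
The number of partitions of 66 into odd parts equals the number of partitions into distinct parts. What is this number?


Computing partitions of 66 into odd parts (1, 3, 5, ...):
Using the generating function prod_{k>=0} 1/(1-x^(2k+1)),
the count is 20132

20132


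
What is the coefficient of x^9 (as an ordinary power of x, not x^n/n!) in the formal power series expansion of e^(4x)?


The exponential series is e^y = sum_{k>=0} y^k / k!. Substituting y = 4x gives
e^(4x) = sum_{k>=0} 4^k x^k / k!.
So the coefficient of x^n is a^n/n! with a = 4, n = 9:
4^9 / 9! = 262144/362880 = 2048/2835

2048/2835


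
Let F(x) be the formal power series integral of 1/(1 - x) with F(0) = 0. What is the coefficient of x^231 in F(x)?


1/(1 - x) = sum_{k>=0} x^k. Integrating termwise and using F(0) = 0 gives
F(x) = sum_{k>=0} x^(k+1) / (k+1) = sum_{m>=1} x^m / m = -ln(1 - x).
So the coefficient of x^231 is 1/231 = 1/231.

1/231


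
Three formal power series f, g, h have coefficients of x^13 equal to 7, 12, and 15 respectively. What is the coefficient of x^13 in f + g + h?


Series addition is componentwise:
7 + 12 + 15
= 34

34


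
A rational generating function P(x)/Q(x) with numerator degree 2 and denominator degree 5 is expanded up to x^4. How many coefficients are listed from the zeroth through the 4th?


Expanding up to x^4 gives the coefficients for x^0, x^1, ..., x^4.
That is 4 + 1 = 5 coefficients in total.

5


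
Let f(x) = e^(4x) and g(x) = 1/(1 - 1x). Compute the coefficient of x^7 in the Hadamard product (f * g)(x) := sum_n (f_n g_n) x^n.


Expanding: f_k = 4^k/k! (from e^(4x)) and g_k = 1^k (from 1/(1 - 1x)). So the Hadamard coefficient (f * g)_k = 4^k 1^k / k! = (4)^k / k!.
For k = 7: 4^7/7! = 16384/5040 = 1024/315.

1024/315


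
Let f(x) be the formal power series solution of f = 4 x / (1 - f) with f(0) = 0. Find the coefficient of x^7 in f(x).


Apply Lagrange inversion: f = 4 x * phi(f) with phi(t) = 1/(1 - t), so
[x^n] f = 4^n * (1/n) [t^(n-1)] phi(t)^n = 4^n * (1/n) [t^(n-1)] (1 - t)^(-n) = 4^n * (1/n) C(2n - 2, n - 1) = 4^n * C_{n-1}.
For n = 7: C_6 = C(12, 6) / 7 = 924/7 = 132.
With the 4^7 = 16384 factor, the coefficient is 16384 * 132 = 2162688.

2162688


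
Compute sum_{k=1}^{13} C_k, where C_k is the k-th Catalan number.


C_1 through C_13: 1, 2, 5, 14, 42, 132, 429, 1430, 4862, 16796, 58786, 208012, 742900
Sum = 1 + 2 + 5 + 14 + 42 + 132 + 429 + 1430 + 4862 + 16796 + 58786 + 208012 + 742900
= 1033411

1033411


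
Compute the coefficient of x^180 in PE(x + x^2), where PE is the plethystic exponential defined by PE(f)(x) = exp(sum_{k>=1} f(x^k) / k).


With f(x) = x + x^2, the exponent is sum_{k>=1} (x^k + x^(2k)) / k = -ln(1 - x) - ln(1 - x^2). Exponentiating:
PE(x + x^2) = 1 / ((1 - x)(1 - x^2)).
This is the generating function for partitions of n into parts of size 1 or 2. The number of 2's can be any j in 0..90, and the rest are 1's, so
[x^180] = floor(180/2) + 1 = 91.

91


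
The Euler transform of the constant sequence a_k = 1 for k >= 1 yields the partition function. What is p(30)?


The Euler transform converts the sequence a_k = 1 into the number of integer partitions.
Using the recurrence or dynamic programming:
p(30) = 5604

5604


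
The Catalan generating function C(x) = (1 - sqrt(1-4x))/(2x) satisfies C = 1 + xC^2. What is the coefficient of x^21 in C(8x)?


Substituting x -> 8x scales the n-th coefficient by 8^n, so [x^21] C(8x) = 8^21 * C_21.
C_21 = C(2*21, 21)/(22) = 538257874440/22 = 24466267020.
So 8^21 * 24466267020 = 9223372036854775808 * 24466267020 = 225661483078490225880764252160.

225661483078490225880764252160


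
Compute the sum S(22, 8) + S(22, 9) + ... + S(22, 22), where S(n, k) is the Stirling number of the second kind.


By definition, S(n, k) counts partitions of an n-set into exactly k nonempty blocks.
Computing row n = 22 for k = 8..22:
S(22, k): 1142399079991620, 1241963303533920, 835143799377954, 366282500870286, 108823356051137, 22496861868481, 3295165281331, 345615943200, 26046574004, 1404142047, 53374629, 1389850, 23485, 231, 1
Sum = 3720777188422176.

3720777188422176


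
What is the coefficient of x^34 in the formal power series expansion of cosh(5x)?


The Maclaurin series is cosh(t) = sum_{m>=0} t^(2m) / (2m)!, so substituting t = 5x, only even powers of x are nonzero, with coefficient of x^(2m) equal to 5^(2m) / (2m)!.
For x^34 the coefficient is 5^34/34! = 582076609134674072265625/295232799039604140847618609643520000000 = 7450580596923828125/3778979827706933002849518203437056.

7450580596923828125/3778979827706933002849518203437056


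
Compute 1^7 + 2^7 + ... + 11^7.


This power sum has a closed form given by Faulhaber's formula
sum_{k=1}^{m} k^p = (1 / (p + 1)) * sum_{j=0}^{p} C(p + 1, j) B_j m^(p + 1 - j),
but for small m direct computation is fastest:
1 + 128 + 2187 + 16384 + 78125 + 279936 + 823543 + 2097152 + 4782969 + 10000000 + 19487171 = 37567596.

37567596


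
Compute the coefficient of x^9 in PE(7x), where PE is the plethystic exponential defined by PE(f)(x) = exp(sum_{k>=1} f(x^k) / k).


With f(x) = 7x, the exponent is sum_{k>=1} 7 x^k / k = 7 * (-ln(1 - x)). Exponentiating:
PE(7x) = exp(-7 ln(1 - x)) = 1/(1 - x)^7.
By the negative binomial expansion, [x^n] 1/(1 - x)^7 = C(n + 6, 6).
For n = 9: C(15, 6) = 5005.

5005


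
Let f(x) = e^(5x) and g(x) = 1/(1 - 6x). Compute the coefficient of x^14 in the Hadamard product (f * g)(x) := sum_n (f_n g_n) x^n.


Expanding: f_k = 5^k/k! (from e^(5x)) and g_k = 6^k (from 1/(1 - 6x)). So the Hadamard coefficient (f * g)_k = 5^k 6^k / k! = (30)^k / k!.
For k = 14: 30^14/14! = 478296900000000000000/87178291200 = 38443359375000/7007.

38443359375000/7007


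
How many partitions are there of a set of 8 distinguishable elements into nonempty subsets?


Bell_8 can be computed from the Bell triangle or from Dobinski's identity Bell_n = (1/e) * sum_{k>=0} k^n / k!.
Computing Bell_8 = 4140.

4140


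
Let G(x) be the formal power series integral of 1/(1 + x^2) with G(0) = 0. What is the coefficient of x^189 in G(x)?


1/(1 + x^2) = sum_{j>=0} (-1)^j x^(2j). Integrating termwise with G(0) = 0:
G(x) = sum_{j>=0} (-1)^j x^(2j+1) / (2j+1) = arctan(x).
Only odd powers are nonzero. For x^189 write 189 = 2*94 + 1, giving
(-1)^94 / 189 = 1/189 = 1/189.

1/189


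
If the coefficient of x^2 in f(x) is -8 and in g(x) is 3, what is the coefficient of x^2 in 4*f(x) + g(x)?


Scalar multiplication scales coefficients: 4 * -8 = -32.
Then add the g coefficient: -32 + 3
= -29

-29


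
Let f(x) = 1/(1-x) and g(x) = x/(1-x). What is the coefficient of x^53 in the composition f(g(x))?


First simplify the composition: f(g(x)) = 1/(1 - x/(1-x)) = (1-x)/((1-x) - x) = (1-x)/(1-2x).
Now extract the coefficient. Write (1-x)/(1-2x) = 1/(1-2x) - x/(1-2x).
The coefficient of x^n in 1/(1-2x) is 2^n, and in x/(1-2x) is 2^(n-1) (for n >= 1).
So the coefficient of x^53 is 2^53 - 2^52 = 9007199254740992 - 4503599627370496 = 4503599627370496.

4503599627370496


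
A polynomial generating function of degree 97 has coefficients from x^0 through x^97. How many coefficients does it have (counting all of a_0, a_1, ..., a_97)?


A polynomial of degree 97 takes the form a_0 + a_1 x + ... + a_97 x^97.
The number of coefficients is 97 + 1 = 98.

98


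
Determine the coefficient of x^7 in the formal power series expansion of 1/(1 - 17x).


The geometric series identity gives 1/(1 - c x) = sum_{k>=0} c^k x^k, so the coefficient of x^k is c^k.
Here c = 17 and k = 7.
Computing: 17^7 = 410338673

410338673


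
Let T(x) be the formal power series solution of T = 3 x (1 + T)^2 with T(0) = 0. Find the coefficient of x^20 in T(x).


Apply the Lagrange inversion formula: if T = 3 x * phi(T) with phi(t) = (1 + t)^2, then [x^n] T = 3^n * (1/n) [t^(n-1)] phi(t)^n = 3^n * (1/n) [t^(n-1)] (1 + t)^(2n) = 3^n * (1/n) C(2n, n-1).
Using the identity C(2n, n-1) = C(2n, n) * n / (n+1), the unscaled factor equals C(2n, n) / (n+1) = C_n, the n-th Catalan number.
For n = 20: C_20 = C(40, 20) / 21 = 137846528820/21 = 6564120420.
With the 3^20 = 3486784401 factor, the coefficient is 3486784401 * 6564120420 = 22887672686741568420.

22887672686741568420


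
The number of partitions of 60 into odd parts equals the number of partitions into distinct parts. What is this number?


Computing partitions of 60 into odd parts (1, 3, 5, ...):
Using the generating function prod_{k>=0} 1/(1-x^(2k+1)),
the count is 10880

10880


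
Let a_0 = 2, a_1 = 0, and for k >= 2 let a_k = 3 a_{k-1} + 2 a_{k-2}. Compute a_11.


Iterating the recurrence forward:
a_0 = 2
a_1 = 0
a_2 = 3*0 + 2*2 = 4
a_3 = 3*4 + 2*0 = 12
a_4 = 3*12 + 2*4 = 44
a_5 = 3*44 + 2*12 = 156
a_6 = 3*156 + 2*44 = 556
a_7 = 3*556 + 2*156 = 1980
a_8 = 3*1980 + 2*556 = 7052
a_9 = 3*7052 + 2*1980 = 25116
a_10 = 3*25116 + 2*7052 = 89452
a_11 = 3*89452 + 2*25116 = 318588
So a_11 = 318588.

318588


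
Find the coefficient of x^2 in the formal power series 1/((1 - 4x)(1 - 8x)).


By partial fractions or Cauchy convolution:
The coefficient equals sum_{k=0}^{2} 4^k * 8^(2-k).
= 112

112


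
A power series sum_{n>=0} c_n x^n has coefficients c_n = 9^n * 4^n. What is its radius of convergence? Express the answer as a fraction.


By the root test (Cauchy-Hadamard), the radius is R = 1 / limsup_n |c_n|^(1/n).
Here |c_n|^(1/n) = (9^n * 4^n)^(1/n) = 9 * 4 = 36 for all n.
So R = 1/36 = 1/36.

1/36


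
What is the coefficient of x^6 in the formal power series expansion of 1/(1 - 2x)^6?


The general identity 1/(1 - c x)^r = sum_{k>=0} c^k C(k + r - 1, r - 1) x^k follows by substituting y = c x into 1/(1 - y)^r = sum_{k>=0} C(k + r - 1, r - 1) y^k.
For c = 2, r = 6, k = 6:
2^6 * C(11, 5) = 64 * 462 = 29568.

29568


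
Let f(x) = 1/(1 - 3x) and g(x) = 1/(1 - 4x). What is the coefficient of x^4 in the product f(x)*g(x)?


The coefficient of x^n in f*g is the Cauchy product: sum_{k=0}^{n} a^k * b^(n-k).
With a=3, b=4, n=4:
sum_{k=0}^{4} 3^k * 4^(4-k)
= 781

781


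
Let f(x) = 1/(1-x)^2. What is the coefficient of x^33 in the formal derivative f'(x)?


Differentiate: d/dx [ 1/(1-x)^r ] = r / (1-x)^(r+1).
Here r = 2, so f'(x) = 2 / (1-x)^3.
The expansion of 1/(1-x)^(r+1) has coefficient of x^n equal to C(n+r, r).
So the coefficient of x^33 in f'(x) is
2 * C(35, 2) = 2 * 595 = 1190

1190


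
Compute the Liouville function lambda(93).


The Liouville function is lambda(k) = (-1)^Omega(k), where Omega(k) counts the prime factors of k with multiplicity.
Factoring: 93 = 3 * 31, so Omega(93) = 2.
lambda(93) = (-1)^2 = 1.

1


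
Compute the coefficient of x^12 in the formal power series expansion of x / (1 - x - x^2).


Let f(x) = sum_{k>=0} a_k x^k. Multiplying f(x) * (1 - x - x^2) = x and matching coefficients gives a_0 = 0, a_1 = 1, and a_k = a_{k-1} + a_{k-2} for k >= 2. These are the Fibonacci numbers F_k.
Iterating from F_0 = 0, F_1 = 1:
F_0=0, F_1=1, F_2=1, F_3=2, F_4=3, F_5=5, F_6=8, F_7=13, F_8=21, F_9=34, ...
F_12 = 144.

144


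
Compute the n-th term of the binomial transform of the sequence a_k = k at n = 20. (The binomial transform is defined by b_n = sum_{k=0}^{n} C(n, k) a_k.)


With a_k = k, b_n = sum_{k=0}^{n} C(n, k) k. Using k * C(n, k) = n * C(n-1, k-1) gives b_n = n * sum_{k>=1} C(n-1, k-1) = n * 2^(n-1).
For n = 20: 20 * 2^19 = 20 * 524288 = 10485760.

10485760


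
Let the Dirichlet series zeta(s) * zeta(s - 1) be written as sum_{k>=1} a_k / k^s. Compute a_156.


Convolution gives a_k = sum_{d | k} d * 1 = sum_{d | k} d = sigma(k), the sum of positive divisors of k.
For k = 156, the divisors are 1, 2, 3, 4, 6, 12, 13, 26, 39, 52, 78, 156, so
sigma(156) = 1 + 2 + 3 + 4 + 6 + 12 + 13 + 26 + 39 + 52 + 78 + 156 = 392.

392


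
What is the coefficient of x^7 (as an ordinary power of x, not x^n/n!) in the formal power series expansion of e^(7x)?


The exponential series is e^y = sum_{k>=0} y^k / k!. Substituting y = 7x gives
e^(7x) = sum_{k>=0} 7^k x^k / k!.
So the coefficient of x^n is a^n/n! with a = 7, n = 7:
7^7 / 7! = 823543/5040 = 117649/720

117649/720


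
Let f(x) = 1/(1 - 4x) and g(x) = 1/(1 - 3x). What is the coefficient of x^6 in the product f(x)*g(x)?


The coefficient of x^n in f*g is the Cauchy product: sum_{k=0}^{n} a^k * b^(n-k).
With a=4, b=3, n=6:
sum_{k=0}^{6} 4^k * 3^(6-k)
= 14197

14197


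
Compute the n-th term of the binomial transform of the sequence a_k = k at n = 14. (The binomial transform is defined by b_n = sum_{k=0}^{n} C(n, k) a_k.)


With a_k = k, b_n = sum_{k=0}^{n} C(n, k) k. Using k * C(n, k) = n * C(n-1, k-1) gives b_n = n * sum_{k>=1} C(n-1, k-1) = n * 2^(n-1).
For n = 14: 14 * 2^13 = 14 * 8192 = 114688.

114688


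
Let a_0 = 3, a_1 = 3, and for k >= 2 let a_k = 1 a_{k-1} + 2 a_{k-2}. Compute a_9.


Iterating the recurrence forward:
a_0 = 3
a_1 = 3
a_2 = 1*3 + 2*3 = 9
a_3 = 1*9 + 2*3 = 15
a_4 = 1*15 + 2*9 = 33
a_5 = 1*33 + 2*15 = 63
a_6 = 1*63 + 2*33 = 129
a_7 = 1*129 + 2*63 = 255
a_8 = 1*255 + 2*129 = 513
a_9 = 1*513 + 2*255 = 1023
So a_9 = 1023.

1023


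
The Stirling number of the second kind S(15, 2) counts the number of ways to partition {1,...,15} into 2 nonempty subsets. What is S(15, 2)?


Using the explicit formula S(n,k) = (1/k!) sum_{j=0}^{k} (-1)^(k-j) C(k,j) j^n:
S(15, 2) = 16383
Equivalently, S(n,k) is n! times the coefficient of x^n in the EGF (e^x - 1)^k / k!.

16383


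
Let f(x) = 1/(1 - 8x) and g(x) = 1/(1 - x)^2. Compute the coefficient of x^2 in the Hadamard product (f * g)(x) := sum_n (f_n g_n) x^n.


f has coefficients f_k = 8^k. For g = 1/(1 - x)^2 the coefficient is g_k = C(k + 1, 1) = k + 1. The Hadamard coefficient is (f * g)_k = 8^k * (k + 1).
For k = 2: 8^2 * 3 = 64 * 3 = 192.

192


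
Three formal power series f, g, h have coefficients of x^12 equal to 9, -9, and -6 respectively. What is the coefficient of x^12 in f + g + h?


Series addition is componentwise:
9 + -9 + -6
= -6

-6


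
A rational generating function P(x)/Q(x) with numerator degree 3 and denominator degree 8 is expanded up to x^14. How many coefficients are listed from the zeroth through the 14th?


Expanding up to x^14 gives the coefficients for x^0, x^1, ..., x^14.
That is 14 + 1 = 15 coefficients in total.

15


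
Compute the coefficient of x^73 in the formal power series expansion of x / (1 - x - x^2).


Let f(x) = sum_{k>=0} a_k x^k. Multiplying f(x) * (1 - x - x^2) = x and matching coefficients gives a_0 = 0, a_1 = 1, and a_k = a_{k-1} + a_{k-2} for k >= 2. These are the Fibonacci numbers F_k.
Iterating from F_0 = 0, F_1 = 1:
F_0=0, F_1=1, F_2=1, F_3=2, F_4=3, F_5=5, F_6=8, F_7=13, F_8=21, F_9=34, ...
F_73 = 806515533049393.

806515533049393


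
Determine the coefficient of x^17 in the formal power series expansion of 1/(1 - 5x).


The geometric series identity gives 1/(1 - c x) = sum_{k>=0} c^k x^k, so the coefficient of x^k is c^k.
Here c = 5 and k = 17.
Computing: 5^17 = 762939453125

762939453125


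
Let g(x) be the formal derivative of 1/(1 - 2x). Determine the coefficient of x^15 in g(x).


Differentiate termwise: d/dx sum_{k>=0} 2^k x^k = sum_{k>=1} k 2^k x^(k-1) = sum_{j>=0} (j+1) 2^(j+1) x^j.
Equivalently, d/dx [1/(1 - 2x)] = 2/(1 - 2x)^2.
For j = 15: 16 * 2^16 = 16 * 65536 = 1048576.

1048576


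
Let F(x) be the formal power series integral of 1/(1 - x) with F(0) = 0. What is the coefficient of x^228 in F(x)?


1/(1 - x) = sum_{k>=0} x^k. Integrating termwise and using F(0) = 0 gives
F(x) = sum_{k>=0} x^(k+1) / (k+1) = sum_{m>=1} x^m / m = -ln(1 - x).
So the coefficient of x^228 is 1/228 = 1/228.

1/228


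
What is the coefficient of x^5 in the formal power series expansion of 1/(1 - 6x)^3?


The general identity 1/(1 - c x)^r = sum_{k>=0} c^k C(k + r - 1, r - 1) x^k follows by substituting y = c x into 1/(1 - y)^r = sum_{k>=0} C(k + r - 1, r - 1) y^k.
For c = 6, r = 3, k = 5:
6^5 * C(7, 2) = 7776 * 21 = 163296.

163296


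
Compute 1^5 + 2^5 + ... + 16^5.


This power sum has a closed form given by Faulhaber's formula
sum_{k=1}^{m} k^p = (1 / (p + 1)) * sum_{j=0}^{p} C(p + 1, j) B_j m^(p + 1 - j),
but for small m direct computation is fastest:
1 + 32 + 243 + 1024 + 3125 + 7776 + 16807 + 32768 + 59049 + 100000 + 161051 + 248832 + 371293 + 537824 + 759375 + 1048576 = 3347776.

3347776


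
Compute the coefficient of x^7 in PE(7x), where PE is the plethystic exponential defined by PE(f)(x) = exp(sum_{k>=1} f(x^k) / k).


With f(x) = 7x, the exponent is sum_{k>=1} 7 x^k / k = 7 * (-ln(1 - x)). Exponentiating:
PE(7x) = exp(-7 ln(1 - x)) = 1/(1 - x)^7.
By the negative binomial expansion, [x^n] 1/(1 - x)^7 = C(n + 6, 6).
For n = 7: C(13, 6) = 1716.

1716


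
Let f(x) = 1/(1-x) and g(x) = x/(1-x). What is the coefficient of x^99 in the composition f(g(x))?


First simplify the composition: f(g(x)) = 1/(1 - x/(1-x)) = (1-x)/((1-x) - x) = (1-x)/(1-2x).
Now extract the coefficient. Write (1-x)/(1-2x) = 1/(1-2x) - x/(1-2x).
The coefficient of x^n in 1/(1-2x) is 2^n, and in x/(1-2x) is 2^(n-1) (for n >= 1).
So the coefficient of x^99 is 2^99 - 2^98 = 633825300114114700748351602688 - 316912650057057350374175801344 = 316912650057057350374175801344.

316912650057057350374175801344


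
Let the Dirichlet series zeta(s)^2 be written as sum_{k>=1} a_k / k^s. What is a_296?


The Dirichlet convolution of the constant function 1 with itself gives (1 * 1)(k) = sum_{d | k} 1 = d(k), the number of positive divisors of k.
Since zeta(s) = sum_{k>=1} 1/k^s, we have zeta(s)^2 = sum_{k>=1} d(k)/k^s, so a_k = d(k).
For k = 296: the divisors are 1, 2, 4, 8, 37, 74, 148, 296.
Count = 8.

8


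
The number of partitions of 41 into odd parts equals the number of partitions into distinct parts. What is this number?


Computing partitions of 41 into odd parts (1, 3, 5, ...):
Using the generating function prod_{k>=0} 1/(1-x^(2k+1)),
the count is 1260

1260


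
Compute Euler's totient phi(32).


phi(n) counts integers in [1, n] coprime to n. Using the multiplicative formula phi(n) = n * prod_{p | n} (1 - 1/p):
32 = 2^5, so
phi(32) = 32 * (1 - 1/2) = 16.

16


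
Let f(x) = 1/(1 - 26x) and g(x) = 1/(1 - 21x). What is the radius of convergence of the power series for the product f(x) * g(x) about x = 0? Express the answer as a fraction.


The radius of 1/(1 - 26x) is 1/26 (nearest singularity at x = 1/26), and the radius of 1/(1 - 21x) is 1/21.
The product f(x)*g(x) = 1/((1 - 26x)(1 - 21x)) has singularities at both 1/26 and 1/21, so its radius of convergence is the distance to the nearest one:
min(1/26, 1/21) = 1/26.

1/26


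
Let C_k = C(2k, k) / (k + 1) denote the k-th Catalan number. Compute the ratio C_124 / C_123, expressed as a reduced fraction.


Using C_k = (2k)! / (k! (k+1)!), the ratio C_{k+1}/C_k simplifies to
C_{k+1}/C_k = [(2k+2)! / ((k+1)! (k+2)!)] * [k! (k+1)! / (2k)!]
 = (2k+2)(2k+1) / ((k+1)(k+2)) = 2(2k+1) / (k+2).
For k = 123: 2(2*123 + 1) / (123 + 2) = 494/125 = 494/125.

494/125


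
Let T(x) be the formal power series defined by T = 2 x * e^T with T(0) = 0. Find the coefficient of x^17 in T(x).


Apply the Lagrange inversion formula: if T = 2 x * phi(T) with phi(t) = e^t, then
[x^n] T = 2^n * (1/n) [t^(n-1)] phi(t)^n = 2^n * (1/n) [t^(n-1)] e^(n t) = 2^n * (1/n) * n^(n-1) / (n-1)! = 2^n * n^(n-1) / n!.
When c = 1 this is the Cayley count of rooted labeled trees on n vertices, divided by n!.
For n = 17: 2^17 * 17^16 / 17! = 131072 * 48661191875666868481/355687428096000 = 11449692206039263172/638512875.

11449692206039263172/638512875


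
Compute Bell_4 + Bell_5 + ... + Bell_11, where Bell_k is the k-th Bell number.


Recall Bell_k counts set partitions of a k-set (with Bell_0 = 1 by convention).
Bell_4 through Bell_11: 15, 52, 203, 877, 4140, 21147, 115975, 678570
Sum = 15 + 52 + 203 + 877 + 4140 + 21147 + 115975 + 678570 = 820979.

820979


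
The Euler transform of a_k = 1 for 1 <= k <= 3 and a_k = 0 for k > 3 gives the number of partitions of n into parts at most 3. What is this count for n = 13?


Partitions of 13 into parts at most 3:
Using generating function (1-x)^(-1)(1-x^2)^(-1)(1-x^3)^(-1),
the coefficient of x^13 = 21

21


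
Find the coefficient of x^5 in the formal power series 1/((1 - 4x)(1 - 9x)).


By partial fractions or Cauchy convolution:
The coefficient equals sum_{k=0}^{5} 4^k * 9^(5-k).
= 105469

105469


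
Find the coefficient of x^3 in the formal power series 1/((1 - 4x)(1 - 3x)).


By partial fractions or Cauchy convolution:
The coefficient equals sum_{k=0}^{3} 4^k * 3^(3-k).
= 175

175


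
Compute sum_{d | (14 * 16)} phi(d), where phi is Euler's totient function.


First, 14 * 16 = 224. One classical identity is sum_{d | n} phi(d) = n (each k in [1, n] has a unique gcd with n, and among the k's with gcd(k, n) = n/d there are phi(d) of them). So the sum equals 224. We also verify directly:
Divisors of 224: 1, 2, 4, 7, 8, 14, 16, 28, 32, 56, 112, 224.
phi values: 1, 1, 2, 6, 4, 6, 8, 12, 16, 24, 48, 96.
Sum = 224.

224


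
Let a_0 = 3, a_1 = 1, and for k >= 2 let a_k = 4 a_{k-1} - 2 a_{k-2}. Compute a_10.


Iterating the recurrence forward:
a_0 = 3
a_1 = 1
a_2 = 4*1 - 2*3 = -2
a_3 = 4*-2 - 2*1 = -10
a_4 = 4*-10 - 2*-2 = -36
a_5 = 4*-36 - 2*-10 = -124
a_6 = 4*-124 - 2*-36 = -424
a_7 = 4*-424 - 2*-124 = -1448
a_8 = 4*-1448 - 2*-424 = -4944
a_9 = 4*-4944 - 2*-1448 = -16880
a_10 = 4*-16880 - 2*-4944 = -57632
So a_10 = -57632.

-57632


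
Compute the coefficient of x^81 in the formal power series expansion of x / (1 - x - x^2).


Let f(x) = sum_{k>=0} a_k x^k. Multiplying f(x) * (1 - x - x^2) = x and matching coefficients gives a_0 = 0, a_1 = 1, and a_k = a_{k-1} + a_{k-2} for k >= 2. These are the Fibonacci numbers F_k.
Iterating from F_0 = 0, F_1 = 1:
F_0=0, F_1=1, F_2=1, F_3=2, F_4=3, F_5=5, F_6=8, F_7=13, F_8=21, F_9=34, ...
F_81 = 37889062373143906.

37889062373143906


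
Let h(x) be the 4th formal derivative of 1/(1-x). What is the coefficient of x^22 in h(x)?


Differentiating 4 times: d^4/dx^4 [1/(1-x)] = 4!/(1-x)^5.
The expansion 1/(1-x)^5 = sum_{k>=0} C(k+4, 4) x^k, so the coefficient of x^n in 4!/(1-x)^5 is 4! * C(n+4, 4).
For n = 22: 24 * C(26, 4) = 24 * 14950 = 358800

358800


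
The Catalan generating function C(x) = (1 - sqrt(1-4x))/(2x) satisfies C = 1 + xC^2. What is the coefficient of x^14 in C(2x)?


Substituting x -> 2x scales the n-th coefficient by 2^n, so [x^14] C(2x) = 2^14 * C_14.
C_14 = C(2*14, 14)/(15) = 40116600/15 = 2674440.
So 2^14 * 2674440 = 16384 * 2674440 = 43818024960.

43818024960


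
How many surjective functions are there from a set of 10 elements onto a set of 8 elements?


By inclusion-exclusion on which target elements are missed, the number of surjections from an n-set onto a k-set is
surj(n, k) = sum_{j=0}^{k} (-1)^j C(k, j) (k - j)^n.
Equivalently surj(n, k) = k! * S(n, k), where S(n, k) is the Stirling number of the second kind.
For n = 10, k = 8:
S(10, 8) = 750, so
surj = 8! * 750 = 40320 * 750 = 30240000.

30240000


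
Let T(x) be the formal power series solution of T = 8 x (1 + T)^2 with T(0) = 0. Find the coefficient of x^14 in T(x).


Apply the Lagrange inversion formula: if T = 8 x * phi(T) with phi(t) = (1 + t)^2, then [x^n] T = 8^n * (1/n) [t^(n-1)] phi(t)^n = 8^n * (1/n) [t^(n-1)] (1 + t)^(2n) = 8^n * (1/n) C(2n, n-1).
Using the identity C(2n, n-1) = C(2n, n) * n / (n+1), the unscaled factor equals C(2n, n) / (n+1) = C_n, the n-th Catalan number.
For n = 14: C_14 = C(28, 14) / 15 = 40116600/15 = 2674440.
With the 8^14 = 4398046511104 factor, the coefficient is 4398046511104 * 2674440 = 11762311511156981760.

11762311511156981760


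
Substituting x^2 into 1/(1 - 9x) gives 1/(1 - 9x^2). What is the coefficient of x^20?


The coefficient of x^(2m) in 1/(1 - 9x^2) is 9^m.
With n = 20 = 2*10, the coefficient is 9^10 = 3486784401.

3486784401


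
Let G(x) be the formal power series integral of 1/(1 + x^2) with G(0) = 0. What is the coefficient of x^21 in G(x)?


1/(1 + x^2) = sum_{j>=0} (-1)^j x^(2j). Integrating termwise with G(0) = 0:
G(x) = sum_{j>=0} (-1)^j x^(2j+1) / (2j+1) = arctan(x).
Only odd powers are nonzero. For x^21 write 21 = 2*10 + 1, giving
(-1)^10 / 21 = 1/21 = 1/21.

1/21


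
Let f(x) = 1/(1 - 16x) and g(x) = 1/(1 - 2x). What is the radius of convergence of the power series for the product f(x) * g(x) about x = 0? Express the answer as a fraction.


The radius of 1/(1 - 16x) is 1/16 (nearest singularity at x = 1/16), and the radius of 1/(1 - 2x) is 1/2.
The product f(x)*g(x) = 1/((1 - 16x)(1 - 2x)) has singularities at both 1/16 and 1/2, so its radius of convergence is the distance to the nearest one:
min(1/16, 1/2) = 1/16.

1/16


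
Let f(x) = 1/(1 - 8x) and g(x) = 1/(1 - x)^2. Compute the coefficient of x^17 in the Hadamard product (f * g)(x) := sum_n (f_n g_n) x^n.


f has coefficients f_k = 8^k. For g = 1/(1 - x)^2 the coefficient is g_k = C(k + 1, 1) = k + 1. The Hadamard coefficient is (f * g)_k = 8^k * (k + 1).
For k = 17: 8^17 * 18 = 2251799813685248 * 18 = 40532396646334464.

40532396646334464


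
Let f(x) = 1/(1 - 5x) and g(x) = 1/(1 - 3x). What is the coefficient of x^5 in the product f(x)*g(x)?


The coefficient of x^n in f*g is the Cauchy product: sum_{k=0}^{n} a^k * b^(n-k).
With a=5, b=3, n=5:
sum_{k=0}^{5} 5^k * 3^(5-k)
= 7448

7448


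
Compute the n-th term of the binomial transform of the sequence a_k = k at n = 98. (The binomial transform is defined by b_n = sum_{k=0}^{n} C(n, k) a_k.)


With a_k = k, b_n = sum_{k=0}^{n} C(n, k) k. Using k * C(n, k) = n * C(n-1, k-1) gives b_n = n * sum_{k>=1} C(n-1, k-1) = n * 2^(n-1).
For n = 98: 98 * 2^97 = 98 * 158456325028528675187087900672 = 15528719852795810168334614265856.

15528719852795810168334614265856


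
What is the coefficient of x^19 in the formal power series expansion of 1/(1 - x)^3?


The negative binomial / multiset identity is
1/(1 - x)^r = sum_{k>=0} C(k + r - 1, r - 1) x^k.
Here r = 3 and k = 19, so the coefficient is
C(19 + 2, 2) = C(21, 2)
= 210

210


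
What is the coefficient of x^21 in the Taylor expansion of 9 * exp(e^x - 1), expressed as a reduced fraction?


exp(e^x - 1) = sum_{k>=0} Bell_k x^k / k!, where Bell_k is the k-th Bell number.
So the coefficient of x^21 is 9 * Bell_21 / 21!.
Computing: Bell_21 = 474869816156751 and 21! = 51090942171709440000, giving
9 * 474869816156751/51090942171709440000 = 158289938718917/1892257117470720000.

158289938718917/1892257117470720000


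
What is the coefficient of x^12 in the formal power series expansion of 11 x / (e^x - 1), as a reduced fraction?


The exponential generating function for Bernoulli numbers is
x / (e^x - 1) = sum_{k>=0} B_k x^k / k!.
So the coefficient of x^12 in 11 x / (e^x - 1) is 11 B_12 / 12!.
Computing: B_12 = -691/2730, 12! = 479001600, giving
11 * -691/2730 / 479001600 = -691/118879488000.

-691/118879488000


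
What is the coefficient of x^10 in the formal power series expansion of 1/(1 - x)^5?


The expansion 1/(1 - x)^r = sum_{k>=0} C(k + r - 1, r - 1) x^k follows from the multiset / negative-binomial theorem (or from repeated differentiation of the geometric series).
For r = 5 and k = 10:
C(14, 4) = 87178291200 / (24 * 3628800) = 1001.

1001


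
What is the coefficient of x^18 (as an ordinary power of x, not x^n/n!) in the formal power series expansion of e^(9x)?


The exponential series is e^y = sum_{k>=0} y^k / k!. Substituting y = 9x gives
e^(9x) = sum_{k>=0} 9^k x^k / k!.
So the coefficient of x^n is a^n/n! with a = 9, n = 18:
9^18 / 18! = 150094635296999121/6402373705728000 = 22876792454961/975822848000

22876792454961/975822848000


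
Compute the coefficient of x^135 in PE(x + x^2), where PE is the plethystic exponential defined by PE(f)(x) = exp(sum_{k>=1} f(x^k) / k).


With f(x) = x + x^2, the exponent is sum_{k>=1} (x^k + x^(2k)) / k = -ln(1 - x) - ln(1 - x^2). Exponentiating:
PE(x + x^2) = 1 / ((1 - x)(1 - x^2)).
This is the generating function for partitions of n into parts of size 1 or 2. The number of 2's can be any j in 0..67, and the rest are 1's, so
[x^135] = floor(135/2) + 1 = 68.

68


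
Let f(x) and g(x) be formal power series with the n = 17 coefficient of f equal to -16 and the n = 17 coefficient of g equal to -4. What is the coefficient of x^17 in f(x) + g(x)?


Addition of formal power series is termwise.
The coefficient of x^17 in f + g = -16 + -4
= -20

-20


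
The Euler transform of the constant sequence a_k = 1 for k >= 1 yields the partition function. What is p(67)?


The Euler transform converts the sequence a_k = 1 into the number of integer partitions.
Using the recurrence or dynamic programming:
p(67) = 2679689

2679689


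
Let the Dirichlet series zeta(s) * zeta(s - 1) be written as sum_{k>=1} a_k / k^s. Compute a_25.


Convolution gives a_k = sum_{d | k} d * 1 = sum_{d | k} d = sigma(k), the sum of positive divisors of k.
For k = 25, the divisors are 1, 5, 25, so
sigma(25) = 1 + 5 + 25 = 31.

31


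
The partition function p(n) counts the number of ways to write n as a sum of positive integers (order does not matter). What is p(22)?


Using the generating function prod_{k>=1} 1/(1-x^k), we compute p(22).
By dynamic programming over parts 1 through 22:
p(22) = 1002

1002


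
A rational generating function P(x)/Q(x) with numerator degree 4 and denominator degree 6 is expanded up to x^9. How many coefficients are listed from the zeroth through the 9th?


Expanding up to x^9 gives the coefficients for x^0, x^1, ..., x^9.
That is 9 + 1 = 10 coefficients in total.

10


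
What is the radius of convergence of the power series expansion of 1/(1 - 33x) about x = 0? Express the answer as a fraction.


Expanding 1/(1 - 33x) = sum_{k>=0} 33^k x^k, the series converges when |33x| < 1, i.e., |x| < 1/33.
So the radius of convergence is 1/33 = 1/33.

1/33


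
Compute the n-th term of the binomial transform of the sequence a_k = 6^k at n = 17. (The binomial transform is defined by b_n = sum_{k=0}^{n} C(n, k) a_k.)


With a_k = 6^k, b_n = sum_{k=0}^{n} C(n, k) 6^k = (1 + 6)^n by the binomial theorem.
For n = 17: (1 + 6)^17 = 7^17 = 232630513987207.

232630513987207


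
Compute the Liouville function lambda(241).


The Liouville function is lambda(k) = (-1)^Omega(k), where Omega(k) counts the prime factors of k with multiplicity.
Factoring: 241 = 241, so Omega(241) = 1.
lambda(241) = (-1)^1 = -1.

-1


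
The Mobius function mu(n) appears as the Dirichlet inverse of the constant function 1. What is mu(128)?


128 has a squared prime factor, so mu(128) = 0.
Factorization reveals a repeated prime.

0


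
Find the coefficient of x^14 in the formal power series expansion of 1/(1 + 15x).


Write 1/(1 + c x) = 1/(1 - (-c) x) and apply the geometric-series identity
1/(1 - y) = sum_{k>=0} y^k to get 1/(1 + c x) = sum_{k>=0} (-c)^k x^k.
So the coefficient of x^k is (-c)^k = (-1)^k * c^k.
Here c = 15 and k = 14:
(-15)^14 = 1 * 29192926025390625 = 29192926025390625

29192926025390625


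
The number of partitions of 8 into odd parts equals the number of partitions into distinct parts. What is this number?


Computing partitions of 8 into odd parts (1, 3, 5, ...):
Using the generating function prod_{k>=0} 1/(1-x^(2k+1)),
the count is 6

6


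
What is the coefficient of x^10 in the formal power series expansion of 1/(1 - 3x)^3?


The general identity 1/(1 - c x)^r = sum_{k>=0} c^k C(k + r - 1, r - 1) x^k follows by substituting y = c x into 1/(1 - y)^r = sum_{k>=0} C(k + r - 1, r - 1) y^k.
For c = 3, r = 3, k = 10:
3^10 * C(12, 2) = 59049 * 66 = 3897234.

3897234


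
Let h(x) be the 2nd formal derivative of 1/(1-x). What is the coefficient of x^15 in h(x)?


Differentiating 2 times: d^2/dx^2 [1/(1-x)] = 2!/(1-x)^3.
The expansion 1/(1-x)^3 = sum_{k>=0} C(k+2, 2) x^k, so the coefficient of x^n in 2!/(1-x)^3 is 2! * C(n+2, 2).
For n = 15: 2 * C(17, 2) = 2 * 136 = 272

272


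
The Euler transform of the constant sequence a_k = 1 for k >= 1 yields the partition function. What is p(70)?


The Euler transform converts the sequence a_k = 1 into the number of integer partitions.
Using the recurrence or dynamic programming:
p(70) = 4087968

4087968


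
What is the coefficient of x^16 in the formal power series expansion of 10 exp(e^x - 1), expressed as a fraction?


exp(e^x - 1) is the exponential generating function for the Bell numbers Bell_k: exp(e^x - 1) = sum_{k>=0} Bell_k x^k / k!.
So the coefficient of x^16 in 10 exp(e^x - 1) is 10 Bell_16 / 16!.
Computing: Bell_16 = 10480142147 and 16! = 20922789888000, giving
10 * 10480142147/20922789888000 = 10480142147/2092278988800.

10480142147/2092278988800


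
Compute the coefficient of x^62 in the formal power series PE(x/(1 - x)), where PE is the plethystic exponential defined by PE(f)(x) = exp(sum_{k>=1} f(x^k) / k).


For f(x) = x/(1 - x) we have
sum_{k>=1} f(x^k) / k = sum_{k>=1} (1/k) * x^k / (1 - x^k) = sum_{k, m >= 1} x^(k m) / k,
which after exponentiating simplifies to
PE(x/(1 - x)) = prod_{k>=1} 1 / (1 - x^k).
This is the generating function for the partition function p(n), so the coefficient of x^62 is p(62).
Computing p(62) by dynamic programming over parts 1, 2, ..., 62: p(62) = 1300156.

1300156
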